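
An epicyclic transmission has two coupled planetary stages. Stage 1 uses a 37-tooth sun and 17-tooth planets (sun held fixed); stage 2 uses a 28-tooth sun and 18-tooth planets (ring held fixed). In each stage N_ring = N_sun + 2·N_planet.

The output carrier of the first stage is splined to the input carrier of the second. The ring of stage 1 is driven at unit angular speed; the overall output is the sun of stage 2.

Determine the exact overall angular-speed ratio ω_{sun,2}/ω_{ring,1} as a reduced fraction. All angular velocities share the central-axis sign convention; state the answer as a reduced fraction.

Stage 1: N_ring = 37 + 2·17 = 71
Stage 1: 37(ω_s−ω_c) = −71(ω_r−ω_c),  ω_s=0, ω_r=1
Stage 1: 37(0−ω_c) = −71(1−ω_c)  ⇒  108ω_c = 71  ⇒  ω_c = 71/108
  ⇒ ω_c¹/ω_r¹ = 71/108
Stage 2: N_ring = 28 + 2·18 = 64
Stage 2: 28(ω_s−ω_c) = −64(ω_r−ω_c),  ω_r=0, ω_c=1
Stage 2: ω_s = 1 − (64/28)(0−1) = 23/7
  ⇒ ω_s²/ω_c² = 23/7
Coupling ω_c² = ω_c¹ ⇒ overall = 71/108 × 23/7 = 1633/756

1633/756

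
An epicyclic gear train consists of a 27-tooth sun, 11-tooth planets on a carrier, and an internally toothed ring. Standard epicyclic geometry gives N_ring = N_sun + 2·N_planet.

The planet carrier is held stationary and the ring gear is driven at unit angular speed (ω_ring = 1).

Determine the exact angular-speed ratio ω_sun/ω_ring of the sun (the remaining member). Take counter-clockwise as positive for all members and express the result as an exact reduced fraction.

N_ring = 27 + 2·11 = 49
27(ω_s−ω_c) = −49(ω_r−ω_c),  ω_c=0, ω_r=1
ω_s = 0 − (49/27)(1−0) = -49/27
ω_s/ω_r = -49/27

-49/27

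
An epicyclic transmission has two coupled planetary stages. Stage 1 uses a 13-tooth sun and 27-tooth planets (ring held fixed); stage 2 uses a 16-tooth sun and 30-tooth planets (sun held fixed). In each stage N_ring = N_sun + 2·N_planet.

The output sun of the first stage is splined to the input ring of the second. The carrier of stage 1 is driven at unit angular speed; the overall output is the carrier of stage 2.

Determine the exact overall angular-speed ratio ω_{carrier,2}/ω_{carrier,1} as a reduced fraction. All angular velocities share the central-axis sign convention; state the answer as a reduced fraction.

Stage 1: N_ring = 13 + 2·27 = 67
Stage 1: 13(ω_s−ω_c) = −67(ω_r−ω_c),  ω_r=0, ω_c=1
Stage 1: ω_s = 1 − (67/13)(0−1) = 80/13
  ⇒ ω_s¹/ω_c¹ = 80/13
Stage 2: N_ring = 16 + 2·30 = 76
Stage 2: 16(ω_s−ω_c) = −76(ω_r−ω_c),  ω_s=0, ω_r=1
Stage 2: 16(0−ω_c) = −76(1−ω_c)  ⇒  92ω_c = 76  ⇒  ω_c = 19/23
  ⇒ ω_c²/ω_r² = 19/23
Coupling ω_r² = ω_s¹ ⇒ overall = 80/13 × 19/23 = 1520/299

1520/299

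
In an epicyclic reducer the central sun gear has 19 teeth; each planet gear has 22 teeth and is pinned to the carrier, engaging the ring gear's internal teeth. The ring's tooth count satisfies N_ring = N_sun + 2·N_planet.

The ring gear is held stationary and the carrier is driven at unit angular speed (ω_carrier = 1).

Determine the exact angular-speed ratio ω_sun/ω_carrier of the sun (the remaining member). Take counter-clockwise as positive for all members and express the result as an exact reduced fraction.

82/19

N_ring = 19 + 2·22 = 63
19(ω_s−ω_c) = −63(ω_r−ω_c),  ω_r=0, ω_c=1
ω_s = 1 − (63/19)(0−1) = 82/19
ω_s/ω_c = 82/19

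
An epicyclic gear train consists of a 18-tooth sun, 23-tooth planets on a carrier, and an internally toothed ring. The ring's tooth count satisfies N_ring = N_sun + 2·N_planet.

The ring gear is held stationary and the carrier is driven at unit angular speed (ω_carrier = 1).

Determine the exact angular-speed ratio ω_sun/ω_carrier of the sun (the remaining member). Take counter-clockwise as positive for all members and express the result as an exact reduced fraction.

41/9

N_ring = 18 + 2·23 = 64
18(ω_s−ω_c) = −64(ω_r−ω_c),  ω_r=0, ω_c=1
ω_s = 1 − (64/18)(0−1) = 41/9
ω_s/ω_c = 41/9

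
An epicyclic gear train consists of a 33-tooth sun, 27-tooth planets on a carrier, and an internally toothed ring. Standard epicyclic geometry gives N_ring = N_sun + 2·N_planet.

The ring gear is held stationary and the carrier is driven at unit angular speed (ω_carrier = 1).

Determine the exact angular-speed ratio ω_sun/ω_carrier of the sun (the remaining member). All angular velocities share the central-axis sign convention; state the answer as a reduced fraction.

40/11

N_ring = 33 + 2·27 = 87
33(ω_s−ω_c) = −87(ω_r−ω_c),  ω_r=0, ω_c=1
ω_s = 1 − (87/33)(0−1) = 40/11
ω_s/ω_c = 40/11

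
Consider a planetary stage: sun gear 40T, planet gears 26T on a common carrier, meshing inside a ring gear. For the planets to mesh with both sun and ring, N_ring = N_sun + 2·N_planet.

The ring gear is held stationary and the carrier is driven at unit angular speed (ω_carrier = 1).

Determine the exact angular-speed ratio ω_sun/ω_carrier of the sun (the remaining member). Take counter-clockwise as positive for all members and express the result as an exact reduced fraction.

N_ring = 40 + 2·26 = 92
40(ω_s−ω_c) = −92(ω_r−ω_c),  ω_r=0, ω_c=1
ω_s = 1 − (92/40)(0−1) = 33/10
ω_s/ω_c = 33/10

33/10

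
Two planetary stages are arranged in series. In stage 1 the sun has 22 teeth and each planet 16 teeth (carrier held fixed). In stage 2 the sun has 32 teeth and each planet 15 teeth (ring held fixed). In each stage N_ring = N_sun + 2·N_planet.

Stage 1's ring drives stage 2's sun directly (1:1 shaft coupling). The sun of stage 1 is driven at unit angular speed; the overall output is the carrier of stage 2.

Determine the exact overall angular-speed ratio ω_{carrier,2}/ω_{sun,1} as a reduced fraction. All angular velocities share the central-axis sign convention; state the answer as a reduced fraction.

-176/1269

Stage 1: N_ring = 22 + 2·16 = 54
Stage 1: 22(ω_s−ω_c) = −54(ω_r−ω_c),  ω_c=0, ω_s=1
Stage 1: ω_r = 0 − (22/54)(1−0) = -11/27
  ⇒ ω_r¹/ω_s¹ = -11/27
Stage 2: N_ring = 32 + 2·15 = 62
Stage 2: 32(ω_s−ω_c) = −62(ω_r−ω_c),  ω_r=0, ω_s=1
Stage 2: 32(1−ω_c) = −62(0−ω_c)  ⇒  94ω_c = 32  ⇒  ω_c = 16/47
  ⇒ ω_c²/ω_s² = 16/47
Coupling ω_s² = ω_r¹ ⇒ overall = -11/27 × 16/47 = -176/1269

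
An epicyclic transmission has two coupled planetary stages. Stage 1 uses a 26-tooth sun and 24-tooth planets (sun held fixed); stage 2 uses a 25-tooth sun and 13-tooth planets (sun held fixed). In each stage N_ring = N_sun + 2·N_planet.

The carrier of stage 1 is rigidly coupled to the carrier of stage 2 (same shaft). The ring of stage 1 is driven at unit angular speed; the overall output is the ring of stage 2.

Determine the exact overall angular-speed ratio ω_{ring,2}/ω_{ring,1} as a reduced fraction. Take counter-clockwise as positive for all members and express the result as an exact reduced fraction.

Stage 1: N_ring = 26 + 2·24 = 74
Stage 1: 26(ω_s−ω_c) = −74(ω_r−ω_c),  ω_s=0, ω_r=1
Stage 1: 26(0−ω_c) = −74(1−ω_c)  ⇒  100ω_c = 74  ⇒  ω_c = 37/50
  ⇒ ω_c¹/ω_r¹ = 37/50
Stage 2: N_ring = 25 + 2·13 = 51
Stage 2: 25(ω_s−ω_c) = −51(ω_r−ω_c),  ω_s=0, ω_c=1
Stage 2: ω_r = 1 − (25/51)(0−1) = 76/51
  ⇒ ω_r²/ω_c² = 76/51
Coupling ω_c² = ω_c¹ ⇒ overall = 37/50 × 76/51 = 1406/1275

1406/1275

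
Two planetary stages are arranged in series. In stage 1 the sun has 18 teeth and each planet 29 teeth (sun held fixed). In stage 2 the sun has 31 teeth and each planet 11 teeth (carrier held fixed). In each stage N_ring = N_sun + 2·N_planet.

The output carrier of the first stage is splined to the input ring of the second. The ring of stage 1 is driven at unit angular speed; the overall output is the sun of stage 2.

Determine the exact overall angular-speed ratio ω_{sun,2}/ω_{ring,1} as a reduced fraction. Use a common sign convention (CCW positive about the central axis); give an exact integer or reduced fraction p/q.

Stage 1: N_ring = 18 + 2·29 = 76
Stage 1: 18(ω_s−ω_c) = −76(ω_r−ω_c),  ω_s=0, ω_r=1
Stage 1: 18(0−ω_c) = −76(1−ω_c)  ⇒  94ω_c = 76  ⇒  ω_c = 38/47
  ⇒ ω_c¹/ω_r¹ = 38/47
Stage 2: N_ring = 31 + 2·11 = 53
Stage 2: 31(ω_s−ω_c) = −53(ω_r−ω_c),  ω_c=0, ω_r=1
Stage 2: ω_s = 0 − (53/31)(1−0) = -53/31
  ⇒ ω_s²/ω_r² = -53/31
Coupling ω_r² = ω_c¹ ⇒ overall = 38/47 × -53/31 = -2014/1457

-2014/1457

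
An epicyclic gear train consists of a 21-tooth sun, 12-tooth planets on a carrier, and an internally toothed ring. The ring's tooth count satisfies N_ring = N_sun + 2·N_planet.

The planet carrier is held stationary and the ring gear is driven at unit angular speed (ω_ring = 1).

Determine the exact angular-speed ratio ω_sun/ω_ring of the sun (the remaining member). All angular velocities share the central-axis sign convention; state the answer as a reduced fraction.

-15/7

N_ring = 21 + 2·12 = 45
21(ω_s−ω_c) = −45(ω_r−ω_c),  ω_c=0, ω_r=1
ω_s = 0 − (45/21)(1−0) = -15/7
ω_s/ω_r = -15/7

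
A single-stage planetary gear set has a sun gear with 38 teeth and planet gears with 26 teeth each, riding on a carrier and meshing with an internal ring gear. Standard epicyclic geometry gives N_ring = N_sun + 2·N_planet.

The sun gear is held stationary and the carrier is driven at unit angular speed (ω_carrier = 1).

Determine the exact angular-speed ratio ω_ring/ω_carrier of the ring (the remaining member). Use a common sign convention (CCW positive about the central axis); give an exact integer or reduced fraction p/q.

64/45

N_ring = 38 + 2·26 = 90
38(ω_s−ω_c) = −90(ω_r−ω_c),  ω_s=0, ω_c=1
ω_r = 1 − (38/90)(0−1) = 64/45
ω_r/ω_c = 64/45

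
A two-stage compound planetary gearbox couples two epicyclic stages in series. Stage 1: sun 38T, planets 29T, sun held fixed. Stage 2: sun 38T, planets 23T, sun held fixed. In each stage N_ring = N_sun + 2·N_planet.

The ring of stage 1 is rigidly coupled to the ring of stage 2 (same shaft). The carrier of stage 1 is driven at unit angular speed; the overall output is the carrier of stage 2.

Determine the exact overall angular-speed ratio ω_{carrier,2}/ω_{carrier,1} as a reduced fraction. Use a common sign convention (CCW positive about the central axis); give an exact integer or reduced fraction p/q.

469/488

Stage 1: N_ring = 38 + 2·29 = 96
Stage 1: 38(ω_s−ω_c) = −96(ω_r−ω_c),  ω_s=0, ω_c=1
Stage 1: ω_r = 1 − (38/96)(0−1) = 67/48
  ⇒ ω_r¹/ω_c¹ = 67/48
Stage 2: N_ring = 38 + 2·23 = 84
Stage 2: 38(ω_s−ω_c) = −84(ω_r−ω_c),  ω_s=0, ω_r=1
Stage 2: 38(0−ω_c) = −84(1−ω_c)  ⇒  122ω_c = 84  ⇒  ω_c = 42/61
  ⇒ ω_c²/ω_r² = 42/61
Coupling ω_r² = ω_r¹ ⇒ overall = 67/48 × 42/61 = 469/488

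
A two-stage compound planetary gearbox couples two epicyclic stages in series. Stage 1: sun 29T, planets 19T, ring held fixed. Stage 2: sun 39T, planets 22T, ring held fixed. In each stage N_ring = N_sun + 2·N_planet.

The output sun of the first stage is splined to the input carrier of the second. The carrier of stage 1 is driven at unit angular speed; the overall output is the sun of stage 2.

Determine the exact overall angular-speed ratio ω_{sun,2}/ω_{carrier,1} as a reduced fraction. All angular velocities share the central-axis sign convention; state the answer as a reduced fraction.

3904/377

Stage 1: N_ring = 29 + 2·19 = 67
Stage 1: 29(ω_s−ω_c) = −67(ω_r−ω_c),  ω_r=0, ω_c=1
Stage 1: ω_s = 1 − (67/29)(0−1) = 96/29
  ⇒ ω_s¹/ω_c¹ = 96/29
Stage 2: N_ring = 39 + 2·22 = 83
Stage 2: 39(ω_s−ω_c) = −83(ω_r−ω_c),  ω_r=0, ω_c=1
Stage 2: ω_s = 1 − (83/39)(0−1) = 122/39
  ⇒ ω_s²/ω_c² = 122/39
Coupling ω_c² = ω_s¹ ⇒ overall = 96/29 × 122/39 = 3904/377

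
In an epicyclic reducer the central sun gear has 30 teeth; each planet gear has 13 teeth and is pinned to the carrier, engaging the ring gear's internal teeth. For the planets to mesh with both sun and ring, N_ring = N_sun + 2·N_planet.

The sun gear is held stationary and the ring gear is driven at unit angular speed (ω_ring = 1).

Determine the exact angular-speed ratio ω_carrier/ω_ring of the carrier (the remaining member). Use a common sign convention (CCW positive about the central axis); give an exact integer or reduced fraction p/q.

28/43

N_ring = 30 + 2·13 = 56
30(ω_s−ω_c) = −56(ω_r−ω_c),  ω_s=0, ω_r=1
30(0−ω_c) = −56(1−ω_c)  ⇒  86ω_c = 56  ⇒  ω_c = 28/43
ω_c/ω_r = 28/43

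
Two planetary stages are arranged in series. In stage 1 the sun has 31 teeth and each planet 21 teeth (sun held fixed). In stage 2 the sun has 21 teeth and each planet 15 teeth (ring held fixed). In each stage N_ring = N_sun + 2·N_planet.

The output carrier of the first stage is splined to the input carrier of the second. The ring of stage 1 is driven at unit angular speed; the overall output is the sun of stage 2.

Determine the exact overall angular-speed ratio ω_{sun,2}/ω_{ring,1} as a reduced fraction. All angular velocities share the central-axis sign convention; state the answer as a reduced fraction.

Stage 1: N_ring = 31 + 2·21 = 73
Stage 1: 31(ω_s−ω_c) = −73(ω_r−ω_c),  ω_s=0, ω_r=1
Stage 1: 31(0−ω_c) = −73(1−ω_c)  ⇒  104ω_c = 73  ⇒  ω_c = 73/104
  ⇒ ω_c¹/ω_r¹ = 73/104
Stage 2: N_ring = 21 + 2·15 = 51
Stage 2: 21(ω_s−ω_c) = −51(ω_r−ω_c),  ω_r=0, ω_c=1
Stage 2: ω_s = 1 − (51/21)(0−1) = 24/7
  ⇒ ω_s²/ω_c² = 24/7
Coupling ω_c² = ω_c¹ ⇒ overall = 73/104 × 24/7 = 219/91

219/91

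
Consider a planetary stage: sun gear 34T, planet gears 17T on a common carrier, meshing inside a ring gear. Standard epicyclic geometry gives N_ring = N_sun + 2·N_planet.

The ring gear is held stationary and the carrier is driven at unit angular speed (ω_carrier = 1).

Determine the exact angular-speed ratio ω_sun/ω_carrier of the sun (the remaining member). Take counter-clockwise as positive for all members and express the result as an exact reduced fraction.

3

N_ring = 34 + 2·17 = 68
34(ω_s−ω_c) = −68(ω_r−ω_c),  ω_r=0, ω_c=1
ω_s = 1 − (68/34)(0−1) = 3
ω_s/ω_c = 3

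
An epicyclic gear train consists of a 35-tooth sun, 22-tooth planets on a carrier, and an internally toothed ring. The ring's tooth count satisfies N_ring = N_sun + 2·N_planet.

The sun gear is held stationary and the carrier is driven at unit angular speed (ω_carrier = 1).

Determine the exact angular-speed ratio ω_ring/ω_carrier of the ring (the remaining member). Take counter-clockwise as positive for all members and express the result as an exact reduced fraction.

N_ring = 35 + 2·22 = 79
35(ω_s−ω_c) = −79(ω_r−ω_c),  ω_s=0, ω_c=1
ω_r = 1 − (35/79)(0−1) = 114/79
ω_r/ω_c = 114/79

114/79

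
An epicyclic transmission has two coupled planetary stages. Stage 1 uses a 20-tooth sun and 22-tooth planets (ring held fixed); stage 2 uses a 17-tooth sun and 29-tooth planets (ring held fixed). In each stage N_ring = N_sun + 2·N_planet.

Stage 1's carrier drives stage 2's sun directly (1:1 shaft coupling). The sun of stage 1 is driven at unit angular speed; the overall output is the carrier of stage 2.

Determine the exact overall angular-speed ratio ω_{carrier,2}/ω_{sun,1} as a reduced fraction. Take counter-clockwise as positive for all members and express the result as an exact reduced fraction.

Stage 1: N_ring = 20 + 2·22 = 64
Stage 1: 20(ω_s−ω_c) = −64(ω_r−ω_c),  ω_r=0, ω_s=1
Stage 1: 20(1−ω_c) = −64(0−ω_c)  ⇒  84ω_c = 20  ⇒  ω_c = 5/21
  ⇒ ω_c¹/ω_s¹ = 5/21
Stage 2: N_ring = 17 + 2·29 = 75
Stage 2: 17(ω_s−ω_c) = −75(ω_r−ω_c),  ω_r=0, ω_s=1
Stage 2: 17(1−ω_c) = −75(0−ω_c)  ⇒  92ω_c = 17  ⇒  ω_c = 17/92
  ⇒ ω_c²/ω_s² = 17/92
Coupling ω_s² = ω_c¹ ⇒ overall = 5/21 × 17/92 = 85/1932

85/1932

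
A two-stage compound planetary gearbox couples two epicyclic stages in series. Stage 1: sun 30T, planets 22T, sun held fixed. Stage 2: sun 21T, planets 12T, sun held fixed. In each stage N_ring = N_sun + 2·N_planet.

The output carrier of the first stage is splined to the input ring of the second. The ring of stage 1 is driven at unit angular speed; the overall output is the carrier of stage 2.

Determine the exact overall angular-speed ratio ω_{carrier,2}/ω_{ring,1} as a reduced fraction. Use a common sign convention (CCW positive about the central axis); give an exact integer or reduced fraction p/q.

Stage 1: N_ring = 30 + 2·22 = 74
Stage 1: 30(ω_s−ω_c) = −74(ω_r−ω_c),  ω_s=0, ω_r=1
Stage 1: 30(0−ω_c) = −74(1−ω_c)  ⇒  104ω_c = 74  ⇒  ω_c = 37/52
  ⇒ ω_c¹/ω_r¹ = 37/52
Stage 2: N_ring = 21 + 2·12 = 45
Stage 2: 21(ω_s−ω_c) = −45(ω_r−ω_c),  ω_s=0, ω_r=1
Stage 2: 21(0−ω_c) = −45(1−ω_c)  ⇒  66ω_c = 45  ⇒  ω_c = 15/22
  ⇒ ω_c²/ω_r² = 15/22
Coupling ω_r² = ω_c¹ ⇒ overall = 37/52 × 15/22 = 555/1144

555/1144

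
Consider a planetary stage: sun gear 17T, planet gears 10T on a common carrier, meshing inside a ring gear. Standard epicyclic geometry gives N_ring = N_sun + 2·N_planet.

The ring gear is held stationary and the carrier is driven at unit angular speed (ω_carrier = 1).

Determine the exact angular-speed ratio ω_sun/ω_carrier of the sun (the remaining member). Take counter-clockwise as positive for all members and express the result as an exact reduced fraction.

N_ring = 17 + 2·10 = 37
17(ω_s−ω_c) = −37(ω_r−ω_c),  ω_r=0, ω_c=1
ω_s = 1 − (37/17)(0−1) = 54/17
ω_s/ω_c = 54/17

54/17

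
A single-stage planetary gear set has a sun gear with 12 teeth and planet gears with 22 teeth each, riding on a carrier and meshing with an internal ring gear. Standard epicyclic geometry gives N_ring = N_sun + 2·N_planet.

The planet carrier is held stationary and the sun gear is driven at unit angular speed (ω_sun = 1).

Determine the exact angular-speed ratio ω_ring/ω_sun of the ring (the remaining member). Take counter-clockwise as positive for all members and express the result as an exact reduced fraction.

N_ring = 12 + 2·22 = 56
12(ω_s−ω_c) = −56(ω_r−ω_c),  ω_c=0, ω_s=1
ω_r = 0 − (12/56)(1−0) = -3/14
ω_r/ω_s = -3/14

-3/14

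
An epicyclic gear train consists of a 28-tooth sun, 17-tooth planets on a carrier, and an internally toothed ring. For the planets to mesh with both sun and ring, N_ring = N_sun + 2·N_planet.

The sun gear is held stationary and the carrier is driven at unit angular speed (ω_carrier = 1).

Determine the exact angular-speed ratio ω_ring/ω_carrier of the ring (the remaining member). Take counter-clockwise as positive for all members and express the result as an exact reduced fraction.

45/31

N_ring = 28 + 2·17 = 62
28(ω_s−ω_c) = −62(ω_r−ω_c),  ω_s=0, ω_c=1
ω_r = 1 − (28/62)(0−1) = 45/31
ω_r/ω_c = 45/31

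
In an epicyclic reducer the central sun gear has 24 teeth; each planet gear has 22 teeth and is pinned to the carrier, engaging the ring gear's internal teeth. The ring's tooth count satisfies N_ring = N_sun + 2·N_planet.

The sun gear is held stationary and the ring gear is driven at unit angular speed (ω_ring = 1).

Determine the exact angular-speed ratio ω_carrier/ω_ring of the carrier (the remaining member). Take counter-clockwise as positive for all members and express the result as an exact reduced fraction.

N_ring = 24 + 2·22 = 68
24(ω_s−ω_c) = −68(ω_r−ω_c),  ω_s=0, ω_r=1
24(0−ω_c) = −68(1−ω_c)  ⇒  92ω_c = 68  ⇒  ω_c = 17/23
ω_c/ω_r = 17/23

17/23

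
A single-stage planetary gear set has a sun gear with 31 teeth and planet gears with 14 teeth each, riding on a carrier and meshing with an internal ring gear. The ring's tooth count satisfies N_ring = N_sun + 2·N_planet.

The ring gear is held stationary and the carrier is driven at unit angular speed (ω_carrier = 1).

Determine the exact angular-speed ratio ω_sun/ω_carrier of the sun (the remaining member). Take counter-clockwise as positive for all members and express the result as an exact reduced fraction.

N_ring = 31 + 2·14 = 59
31(ω_s−ω_c) = −59(ω_r−ω_c),  ω_r=0, ω_c=1
ω_s = 1 − (59/31)(0−1) = 90/31
ω_s/ω_c = 90/31

90/31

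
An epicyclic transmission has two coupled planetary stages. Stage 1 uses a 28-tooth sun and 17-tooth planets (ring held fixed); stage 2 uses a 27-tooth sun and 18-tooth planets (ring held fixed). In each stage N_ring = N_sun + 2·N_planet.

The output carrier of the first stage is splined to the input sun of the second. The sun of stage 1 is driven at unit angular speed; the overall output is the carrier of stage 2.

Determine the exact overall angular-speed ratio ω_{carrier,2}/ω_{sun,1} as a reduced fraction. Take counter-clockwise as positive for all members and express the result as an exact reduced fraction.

7/75

Stage 1: N_ring = 28 + 2·17 = 62
Stage 1: 28(ω_s−ω_c) = −62(ω_r−ω_c),  ω_r=0, ω_s=1
Stage 1: 28(1−ω_c) = −62(0−ω_c)  ⇒  90ω_c = 28  ⇒  ω_c = 14/45
  ⇒ ω_c¹/ω_s¹ = 14/45
Stage 2: N_ring = 27 + 2·18 = 63
Stage 2: 27(ω_s−ω_c) = −63(ω_r−ω_c),  ω_r=0, ω_s=1
Stage 2: 27(1−ω_c) = −63(0−ω_c)  ⇒  90ω_c = 27  ⇒  ω_c = 3/10
  ⇒ ω_c²/ω_s² = 3/10
Coupling ω_s² = ω_c¹ ⇒ overall = 14/45 × 3/10 = 7/75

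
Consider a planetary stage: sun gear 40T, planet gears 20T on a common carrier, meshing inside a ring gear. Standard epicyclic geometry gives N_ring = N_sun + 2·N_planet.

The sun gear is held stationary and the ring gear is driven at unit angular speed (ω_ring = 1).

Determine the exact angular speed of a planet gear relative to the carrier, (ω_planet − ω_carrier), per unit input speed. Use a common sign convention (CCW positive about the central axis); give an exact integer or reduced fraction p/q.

N_ring = 40 + 2·20 = 80
40(ω_s−ω_c) = −80(ω_r−ω_c),  ω_s=0, ω_r=1
40(0−ω_c) = −80(1−ω_c)  ⇒  120ω_c = 80  ⇒  ω_c = 2/3
sun–planet: 40·(0−2/3) = −20·(ω_p−ω_c)  ⇒  ω_p−ω_c = −(40/20)·(-2/3) = 4/3

4/3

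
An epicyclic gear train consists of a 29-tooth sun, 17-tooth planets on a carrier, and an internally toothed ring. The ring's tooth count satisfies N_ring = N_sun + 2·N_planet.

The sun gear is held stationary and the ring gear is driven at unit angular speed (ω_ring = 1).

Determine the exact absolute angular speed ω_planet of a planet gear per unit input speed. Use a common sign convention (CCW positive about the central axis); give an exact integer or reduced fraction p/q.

N_ring = 29 + 2·17 = 63
29(ω_s−ω_c) = −63(ω_r−ω_c),  ω_s=0, ω_r=1
29(0−ω_c) = −63(1−ω_c)  ⇒  92ω_c = 63  ⇒  ω_c = 63/92
sun–planet: 29·(0−63/92) = −17·(ω_p−ω_c)  ⇒  ω_p−ω_c = −(29/17)·(-63/92) = 1827/1564
ω_p = 63/92 + 1827/1564 = 63/34

63/34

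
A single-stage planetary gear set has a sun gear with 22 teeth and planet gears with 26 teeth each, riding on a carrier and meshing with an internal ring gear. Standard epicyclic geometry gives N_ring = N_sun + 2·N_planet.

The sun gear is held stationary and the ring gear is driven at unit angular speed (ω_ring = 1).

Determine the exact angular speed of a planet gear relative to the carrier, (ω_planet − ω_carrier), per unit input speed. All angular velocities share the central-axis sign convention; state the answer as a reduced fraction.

407/624

N_ring = 22 + 2·26 = 74
22(ω_s−ω_c) = −74(ω_r−ω_c),  ω_s=0, ω_r=1
22(0−ω_c) = −74(1−ω_c)  ⇒  96ω_c = 74  ⇒  ω_c = 37/48
sun–planet: 22·(0−37/48) = −26·(ω_p−ω_c)  ⇒  ω_p−ω_c = −(22/26)·(-37/48) = 407/624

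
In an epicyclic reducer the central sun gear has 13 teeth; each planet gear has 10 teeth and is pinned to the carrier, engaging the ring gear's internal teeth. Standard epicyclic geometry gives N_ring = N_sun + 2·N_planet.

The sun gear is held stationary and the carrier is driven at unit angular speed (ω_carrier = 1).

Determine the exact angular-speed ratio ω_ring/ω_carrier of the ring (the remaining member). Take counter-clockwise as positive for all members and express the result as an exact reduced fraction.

N_ring = 13 + 2·10 = 33
13(ω_s−ω_c) = −33(ω_r−ω_c),  ω_s=0, ω_c=1
ω_r = 1 − (13/33)(0−1) = 46/33
ω_r/ω_c = 46/33

46/33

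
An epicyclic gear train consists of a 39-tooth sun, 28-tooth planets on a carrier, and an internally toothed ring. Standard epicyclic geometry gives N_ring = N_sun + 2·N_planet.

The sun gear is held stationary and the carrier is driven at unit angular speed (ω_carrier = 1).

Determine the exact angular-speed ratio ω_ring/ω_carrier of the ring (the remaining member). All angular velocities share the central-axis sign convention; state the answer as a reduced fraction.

134/95

N_ring = 39 + 2·28 = 95
39(ω_s−ω_c) = −95(ω_r−ω_c),  ω_s=0, ω_c=1
ω_r = 1 − (39/95)(0−1) = 134/95
ω_r/ω_c = 134/95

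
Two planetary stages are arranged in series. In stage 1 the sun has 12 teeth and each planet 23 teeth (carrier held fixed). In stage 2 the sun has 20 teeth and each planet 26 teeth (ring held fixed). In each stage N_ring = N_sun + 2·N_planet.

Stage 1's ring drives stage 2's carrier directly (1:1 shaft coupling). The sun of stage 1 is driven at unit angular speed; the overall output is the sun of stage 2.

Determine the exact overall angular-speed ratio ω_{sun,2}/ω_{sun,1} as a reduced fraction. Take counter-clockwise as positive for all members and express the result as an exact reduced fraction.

-138/145

Stage 1: N_ring = 12 + 2·23 = 58
Stage 1: 12(ω_s−ω_c) = −58(ω_r−ω_c),  ω_c=0, ω_s=1
Stage 1: ω_r = 0 − (12/58)(1−0) = -6/29
  ⇒ ω_r¹/ω_s¹ = -6/29
Stage 2: N_ring = 20 + 2·26 = 72
Stage 2: 20(ω_s−ω_c) = −72(ω_r−ω_c),  ω_r=0, ω_c=1
Stage 2: ω_s = 1 − (72/20)(0−1) = 23/5
  ⇒ ω_s²/ω_c² = 23/5
Coupling ω_c² = ω_r¹ ⇒ overall = -6/29 × 23/5 = -138/145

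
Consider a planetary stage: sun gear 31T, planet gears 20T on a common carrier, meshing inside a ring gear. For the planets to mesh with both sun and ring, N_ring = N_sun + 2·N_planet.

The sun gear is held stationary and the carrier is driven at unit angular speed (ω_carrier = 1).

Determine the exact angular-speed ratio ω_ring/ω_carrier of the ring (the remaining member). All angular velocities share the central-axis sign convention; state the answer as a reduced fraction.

102/71

N_ring = 31 + 2·20 = 71
31(ω_s−ω_c) = −71(ω_r−ω_c),  ω_s=0, ω_c=1
ω_r = 1 − (31/71)(0−1) = 102/71
ω_r/ω_c = 102/71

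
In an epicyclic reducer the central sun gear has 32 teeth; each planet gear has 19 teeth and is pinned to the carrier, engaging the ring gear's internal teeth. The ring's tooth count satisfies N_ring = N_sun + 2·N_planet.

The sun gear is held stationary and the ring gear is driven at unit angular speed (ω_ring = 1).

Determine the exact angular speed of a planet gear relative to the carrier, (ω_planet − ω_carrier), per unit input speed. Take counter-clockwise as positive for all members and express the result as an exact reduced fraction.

1120/969

N_ring = 32 + 2·19 = 70
32(ω_s−ω_c) = −70(ω_r−ω_c),  ω_s=0, ω_r=1
32(0−ω_c) = −70(1−ω_c)  ⇒  102ω_c = 70  ⇒  ω_c = 35/51
sun–planet: 32·(0−35/51) = −19·(ω_p−ω_c)  ⇒  ω_p−ω_c = −(32/19)·(-35/51) = 1120/969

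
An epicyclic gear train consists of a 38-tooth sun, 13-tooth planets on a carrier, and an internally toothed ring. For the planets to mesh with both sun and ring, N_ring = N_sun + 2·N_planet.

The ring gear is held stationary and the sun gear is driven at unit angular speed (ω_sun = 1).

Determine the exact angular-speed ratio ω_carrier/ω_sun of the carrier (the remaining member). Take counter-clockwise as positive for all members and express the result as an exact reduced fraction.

N_ring = 38 + 2·13 = 64
38(ω_s−ω_c) = −64(ω_r−ω_c),  ω_r=0, ω_s=1
38(1−ω_c) = −64(0−ω_c)  ⇒  102ω_c = 38  ⇒  ω_c = 19/51
ω_c/ω_s = 19/51

19/51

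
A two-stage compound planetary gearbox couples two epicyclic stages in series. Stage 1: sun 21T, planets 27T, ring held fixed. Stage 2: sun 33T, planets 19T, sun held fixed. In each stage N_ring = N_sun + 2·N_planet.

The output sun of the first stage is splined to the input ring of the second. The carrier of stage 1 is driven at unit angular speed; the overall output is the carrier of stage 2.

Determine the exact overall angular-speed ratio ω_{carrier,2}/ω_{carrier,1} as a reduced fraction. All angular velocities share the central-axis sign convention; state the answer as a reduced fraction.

284/91

Stage 1: N_ring = 21 + 2·27 = 75
Stage 1: 21(ω_s−ω_c) = −75(ω_r−ω_c),  ω_r=0, ω_c=1
Stage 1: ω_s = 1 − (75/21)(0−1) = 32/7
  ⇒ ω_s¹/ω_c¹ = 32/7
Stage 2: N_ring = 33 + 2·19 = 71
Stage 2: 33(ω_s−ω_c) = −71(ω_r−ω_c),  ω_s=0, ω_r=1
Stage 2: 33(0−ω_c) = −71(1−ω_c)  ⇒  104ω_c = 71  ⇒  ω_c = 71/104
  ⇒ ω_c²/ω_r² = 71/104
Coupling ω_r² = ω_s¹ ⇒ overall = 32/7 × 71/104 = 284/91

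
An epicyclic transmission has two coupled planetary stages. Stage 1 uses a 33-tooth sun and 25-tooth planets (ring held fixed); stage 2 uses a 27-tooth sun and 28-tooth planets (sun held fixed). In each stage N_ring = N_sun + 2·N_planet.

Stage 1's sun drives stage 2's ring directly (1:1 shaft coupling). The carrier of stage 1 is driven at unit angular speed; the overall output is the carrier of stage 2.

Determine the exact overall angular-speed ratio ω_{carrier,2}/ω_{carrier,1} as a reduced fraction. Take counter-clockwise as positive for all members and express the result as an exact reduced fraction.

4814/1815

Stage 1: N_ring = 33 + 2·25 = 83
Stage 1: 33(ω_s−ω_c) = −83(ω_r−ω_c),  ω_r=0, ω_c=1
Stage 1: ω_s = 1 − (83/33)(0−1) = 116/33
  ⇒ ω_s¹/ω_c¹ = 116/33
Stage 2: N_ring = 27 + 2·28 = 83
Stage 2: 27(ω_s−ω_c) = −83(ω_r−ω_c),  ω_s=0, ω_r=1
Stage 2: 27(0−ω_c) = −83(1−ω_c)  ⇒  110ω_c = 83  ⇒  ω_c = 83/110
  ⇒ ω_c²/ω_r² = 83/110
Coupling ω_r² = ω_s¹ ⇒ overall = 116/33 × 83/110 = 4814/1815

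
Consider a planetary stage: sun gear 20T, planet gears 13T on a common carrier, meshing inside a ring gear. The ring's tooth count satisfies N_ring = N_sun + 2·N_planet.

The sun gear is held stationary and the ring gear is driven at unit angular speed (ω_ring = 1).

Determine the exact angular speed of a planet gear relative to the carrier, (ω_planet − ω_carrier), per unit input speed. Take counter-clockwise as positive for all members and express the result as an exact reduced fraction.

N_ring = 20 + 2·13 = 46
20(ω_s−ω_c) = −46(ω_r−ω_c),  ω_s=0, ω_r=1
20(0−ω_c) = −46(1−ω_c)  ⇒  66ω_c = 46  ⇒  ω_c = 23/33
sun–planet: 20·(0−23/33) = −13·(ω_p−ω_c)  ⇒  ω_p−ω_c = −(20/13)·(-23/33) = 460/429

460/429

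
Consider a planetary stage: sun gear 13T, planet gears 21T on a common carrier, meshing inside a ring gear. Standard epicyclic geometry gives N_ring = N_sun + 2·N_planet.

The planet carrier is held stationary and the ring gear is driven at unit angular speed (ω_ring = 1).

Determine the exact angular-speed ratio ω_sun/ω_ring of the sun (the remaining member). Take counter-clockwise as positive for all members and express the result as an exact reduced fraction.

-55/13

N_ring = 13 + 2·21 = 55
13(ω_s−ω_c) = −55(ω_r−ω_c),  ω_c=0, ω_r=1
ω_s = 0 − (55/13)(1−0) = -55/13
ω_s/ω_r = -55/13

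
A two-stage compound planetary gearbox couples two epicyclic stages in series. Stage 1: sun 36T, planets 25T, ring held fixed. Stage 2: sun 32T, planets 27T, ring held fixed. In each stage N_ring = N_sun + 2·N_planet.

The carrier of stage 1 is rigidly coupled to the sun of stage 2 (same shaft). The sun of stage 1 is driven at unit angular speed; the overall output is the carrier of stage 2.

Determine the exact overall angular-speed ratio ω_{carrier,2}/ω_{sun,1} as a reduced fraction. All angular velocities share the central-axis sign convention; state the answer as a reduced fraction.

288/3599

Stage 1: N_ring = 36 + 2·25 = 86
Stage 1: 36(ω_s−ω_c) = −86(ω_r−ω_c),  ω_r=0, ω_s=1
Stage 1: 36(1−ω_c) = −86(0−ω_c)  ⇒  122ω_c = 36  ⇒  ω_c = 18/61
  ⇒ ω_c¹/ω_s¹ = 18/61
Stage 2: N_ring = 32 + 2·27 = 86
Stage 2: 32(ω_s−ω_c) = −86(ω_r−ω_c),  ω_r=0, ω_s=1
Stage 2: 32(1−ω_c) = −86(0−ω_c)  ⇒  118ω_c = 32  ⇒  ω_c = 16/59
  ⇒ ω_c²/ω_s² = 16/59
Coupling ω_s² = ω_c¹ ⇒ overall = 18/61 × 16/59 = 288/3599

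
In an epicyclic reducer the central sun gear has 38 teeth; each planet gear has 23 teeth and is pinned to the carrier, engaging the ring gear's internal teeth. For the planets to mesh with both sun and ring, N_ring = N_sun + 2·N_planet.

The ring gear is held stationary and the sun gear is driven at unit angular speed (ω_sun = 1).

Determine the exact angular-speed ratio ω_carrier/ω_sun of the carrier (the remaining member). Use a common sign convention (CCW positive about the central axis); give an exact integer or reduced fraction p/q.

N_ring = 38 + 2·23 = 84
38(ω_s−ω_c) = −84(ω_r−ω_c),  ω_r=0, ω_s=1
38(1−ω_c) = −84(0−ω_c)  ⇒  122ω_c = 38  ⇒  ω_c = 19/61
ω_c/ω_s = 19/61

19/61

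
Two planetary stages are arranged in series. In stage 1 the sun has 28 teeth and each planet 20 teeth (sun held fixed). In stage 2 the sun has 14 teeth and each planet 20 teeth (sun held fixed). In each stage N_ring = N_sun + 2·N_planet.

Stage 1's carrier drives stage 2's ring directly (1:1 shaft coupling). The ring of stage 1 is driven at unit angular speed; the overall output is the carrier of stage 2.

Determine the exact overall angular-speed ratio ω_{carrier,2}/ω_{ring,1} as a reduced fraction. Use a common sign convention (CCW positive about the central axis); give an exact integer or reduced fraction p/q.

9/16

Stage 1: N_ring = 28 + 2·20 = 68
Stage 1: 28(ω_s−ω_c) = −68(ω_r−ω_c),  ω_s=0, ω_r=1
Stage 1: 28(0−ω_c) = −68(1−ω_c)  ⇒  96ω_c = 68  ⇒  ω_c = 17/24
  ⇒ ω_c¹/ω_r¹ = 17/24
Stage 2: N_ring = 14 + 2·20 = 54
Stage 2: 14(ω_s−ω_c) = −54(ω_r−ω_c),  ω_s=0, ω_r=1
Stage 2: 14(0−ω_c) = −54(1−ω_c)  ⇒  68ω_c = 54  ⇒  ω_c = 27/34
  ⇒ ω_c²/ω_r² = 27/34
Coupling ω_r² = ω_c¹ ⇒ overall = 17/24 × 27/34 = 9/16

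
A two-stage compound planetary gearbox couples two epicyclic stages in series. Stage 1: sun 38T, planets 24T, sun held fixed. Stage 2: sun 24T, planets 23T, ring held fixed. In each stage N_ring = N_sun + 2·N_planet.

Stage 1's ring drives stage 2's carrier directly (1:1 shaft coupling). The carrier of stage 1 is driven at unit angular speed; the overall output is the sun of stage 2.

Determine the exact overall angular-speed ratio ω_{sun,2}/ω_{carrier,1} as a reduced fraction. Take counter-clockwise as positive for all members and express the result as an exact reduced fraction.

Stage 1: N_ring = 38 + 2·24 = 86
Stage 1: 38(ω_s−ω_c) = −86(ω_r−ω_c),  ω_s=0, ω_c=1
Stage 1: ω_r = 1 − (38/86)(0−1) = 62/43
  ⇒ ω_r¹/ω_c¹ = 62/43
Stage 2: N_ring = 24 + 2·23 = 70
Stage 2: 24(ω_s−ω_c) = −70(ω_r−ω_c),  ω_r=0, ω_c=1
Stage 2: ω_s = 1 − (70/24)(0−1) = 47/12
  ⇒ ω_s²/ω_c² = 47/12
Coupling ω_c² = ω_r¹ ⇒ overall = 62/43 × 47/12 = 1457/258

1457/258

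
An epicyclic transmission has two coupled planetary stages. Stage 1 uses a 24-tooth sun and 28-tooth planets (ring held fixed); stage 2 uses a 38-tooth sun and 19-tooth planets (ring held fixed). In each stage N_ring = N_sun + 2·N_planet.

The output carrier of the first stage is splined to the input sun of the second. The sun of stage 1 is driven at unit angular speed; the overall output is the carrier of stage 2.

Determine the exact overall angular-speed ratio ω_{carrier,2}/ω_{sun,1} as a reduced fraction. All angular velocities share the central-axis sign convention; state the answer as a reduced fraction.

Stage 1: N_ring = 24 + 2·28 = 80
Stage 1: 24(ω_s−ω_c) = −80(ω_r−ω_c),  ω_r=0, ω_s=1
Stage 1: 24(1−ω_c) = −80(0−ω_c)  ⇒  104ω_c = 24  ⇒  ω_c = 3/13
  ⇒ ω_c¹/ω_s¹ = 3/13
Stage 2: N_ring = 38 + 2·19 = 76
Stage 2: 38(ω_s−ω_c) = −76(ω_r−ω_c),  ω_r=0, ω_s=1
Stage 2: 38(1−ω_c) = −76(0−ω_c)  ⇒  114ω_c = 38  ⇒  ω_c = 1/3
  ⇒ ω_c²/ω_s² = 1/3
Coupling ω_s² = ω_c¹ ⇒ overall = 3/13 × 1/3 = 1/13

1/13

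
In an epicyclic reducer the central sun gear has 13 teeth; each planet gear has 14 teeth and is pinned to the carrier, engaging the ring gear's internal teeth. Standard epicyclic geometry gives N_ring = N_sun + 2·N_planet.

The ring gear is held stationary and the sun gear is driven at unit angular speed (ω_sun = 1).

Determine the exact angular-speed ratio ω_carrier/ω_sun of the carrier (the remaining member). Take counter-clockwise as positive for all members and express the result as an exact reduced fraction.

13/54

N_ring = 13 + 2·14 = 41
13(ω_s−ω_c) = −41(ω_r−ω_c),  ω_r=0, ω_s=1
13(1−ω_c) = −41(0−ω_c)  ⇒  54ω_c = 13  ⇒  ω_c = 13/54
ω_c/ω_s = 13/54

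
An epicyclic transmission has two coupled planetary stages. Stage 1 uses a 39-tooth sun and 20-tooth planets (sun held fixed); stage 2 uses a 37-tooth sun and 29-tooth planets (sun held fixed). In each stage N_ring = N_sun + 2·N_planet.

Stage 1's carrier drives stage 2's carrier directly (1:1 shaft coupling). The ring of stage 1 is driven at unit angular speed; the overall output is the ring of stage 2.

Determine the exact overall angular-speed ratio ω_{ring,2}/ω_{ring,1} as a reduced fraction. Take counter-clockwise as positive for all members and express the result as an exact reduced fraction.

Stage 1: N_ring = 39 + 2·20 = 79
Stage 1: 39(ω_s−ω_c) = −79(ω_r−ω_c),  ω_s=0, ω_r=1
Stage 1: 39(0−ω_c) = −79(1−ω_c)  ⇒  118ω_c = 79  ⇒  ω_c = 79/118
  ⇒ ω_c¹/ω_r¹ = 79/118
Stage 2: N_ring = 37 + 2·29 = 95
Stage 2: 37(ω_s−ω_c) = −95(ω_r−ω_c),  ω_s=0, ω_c=1
Stage 2: ω_r = 1 − (37/95)(0−1) = 132/95
  ⇒ ω_r²/ω_c² = 132/95
Coupling ω_c² = ω_c¹ ⇒ overall = 79/118 × 132/95 = 5214/5605

5214/5605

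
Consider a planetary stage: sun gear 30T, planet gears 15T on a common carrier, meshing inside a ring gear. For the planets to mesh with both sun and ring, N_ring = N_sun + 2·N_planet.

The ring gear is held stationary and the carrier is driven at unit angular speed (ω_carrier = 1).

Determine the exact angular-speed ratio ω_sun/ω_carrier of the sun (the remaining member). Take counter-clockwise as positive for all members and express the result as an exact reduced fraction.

N_ring = 30 + 2·15 = 60
30(ω_s−ω_c) = −60(ω_r−ω_c),  ω_r=0, ω_c=1
ω_s = 1 − (60/30)(0−1) = 3
ω_s/ω_c = 3

3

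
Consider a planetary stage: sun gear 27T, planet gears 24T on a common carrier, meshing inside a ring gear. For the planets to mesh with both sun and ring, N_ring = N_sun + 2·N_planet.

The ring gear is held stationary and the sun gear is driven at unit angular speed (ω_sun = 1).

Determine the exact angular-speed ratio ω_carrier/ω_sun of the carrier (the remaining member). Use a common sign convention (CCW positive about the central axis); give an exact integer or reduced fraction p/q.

N_ring = 27 + 2·24 = 75
27(ω_s−ω_c) = −75(ω_r−ω_c),  ω_r=0, ω_s=1
27(1−ω_c) = −75(0−ω_c)  ⇒  102ω_c = 27  ⇒  ω_c = 9/34
ω_c/ω_s = 9/34

9/34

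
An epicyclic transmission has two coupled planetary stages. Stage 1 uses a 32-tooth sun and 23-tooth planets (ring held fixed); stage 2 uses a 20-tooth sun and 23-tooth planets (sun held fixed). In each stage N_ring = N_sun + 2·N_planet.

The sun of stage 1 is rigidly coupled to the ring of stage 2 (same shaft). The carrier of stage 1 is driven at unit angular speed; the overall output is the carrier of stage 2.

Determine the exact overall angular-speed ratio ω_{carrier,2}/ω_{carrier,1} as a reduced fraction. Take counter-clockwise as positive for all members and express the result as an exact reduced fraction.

1815/688

Stage 1: N_ring = 32 + 2·23 = 78
Stage 1: 32(ω_s−ω_c) = −78(ω_r−ω_c),  ω_r=0, ω_c=1
Stage 1: ω_s = 1 − (78/32)(0−1) = 55/16
  ⇒ ω_s¹/ω_c¹ = 55/16
Stage 2: N_ring = 20 + 2·23 = 66
Stage 2: 20(ω_s−ω_c) = −66(ω_r−ω_c),  ω_s=0, ω_r=1
Stage 2: 20(0−ω_c) = −66(1−ω_c)  ⇒  86ω_c = 66  ⇒  ω_c = 33/43
  ⇒ ω_c²/ω_r² = 33/43
Coupling ω_r² = ω_s¹ ⇒ overall = 55/16 × 33/43 = 1815/688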